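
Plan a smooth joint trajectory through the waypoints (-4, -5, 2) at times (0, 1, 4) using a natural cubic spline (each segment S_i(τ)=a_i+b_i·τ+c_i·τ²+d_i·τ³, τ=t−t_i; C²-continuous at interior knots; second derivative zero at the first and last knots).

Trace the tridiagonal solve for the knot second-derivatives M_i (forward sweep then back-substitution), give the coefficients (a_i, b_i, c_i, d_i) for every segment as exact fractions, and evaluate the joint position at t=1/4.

  seg 0: a=-4 b=-17/12 c=0 d=5/12
  seg 1: a=-5 b=-1/6 c=5/4 d=-5/36
S(1/4) = -1113/256

Δ: Δ0=-1, Δ1=7/3
row 1: diag=8, rhs=20; c'=3/8, d'=5/2
back: M1=5/2
M: M0=0, M1=5/2, M2=0
seg 0: a=-4, c=M0/2=0, d=(M1−M0)/(6·1)=5/12, b=Δ0−h0·(2M0+M1)/6=-17/12
seg 1: a=-5, c=M1/2=5/4, d=(M2−M1)/(6·3)=-5/36, b=Δ1−h1·(2M1+M2)/6=-1/6
t_q=1/4 → seg 0, τ=1/4; S=-4+-17/12·τ+0·τ²+5/12·τ³=-1113/256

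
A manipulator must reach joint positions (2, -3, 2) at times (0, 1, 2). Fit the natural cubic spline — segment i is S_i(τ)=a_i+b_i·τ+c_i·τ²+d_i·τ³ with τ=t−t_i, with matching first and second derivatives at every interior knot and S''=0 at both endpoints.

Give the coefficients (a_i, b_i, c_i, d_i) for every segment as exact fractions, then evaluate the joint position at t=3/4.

  seg 0: a=2 b=-15/2 c=0 d=5/2
  seg 1: a=-3 b=0 c=15/2 d=-5/2
S(3/4) = -329/128

Δ: Δ0=-5, Δ1=5
row 1: diag=4, rhs=60; c'=1/4, d'=15
back: M1=15
M: M0=0, M1=15, M2=0
seg 0: a=2, c=M0/2=0, d=(M1−M0)/(6·1)=5/2, b=Δ0−h0·(2M0+M1)/6=-15/2
seg 1: a=-3, c=M1/2=15/2, d=(M2−M1)/(6·1)=-5/2, b=Δ1−h1·(2M1+M2)/6=0
t_q=3/4 → seg 0, τ=3/4; S=2+-15/2·τ+0·τ²+5/2·τ³=-329/128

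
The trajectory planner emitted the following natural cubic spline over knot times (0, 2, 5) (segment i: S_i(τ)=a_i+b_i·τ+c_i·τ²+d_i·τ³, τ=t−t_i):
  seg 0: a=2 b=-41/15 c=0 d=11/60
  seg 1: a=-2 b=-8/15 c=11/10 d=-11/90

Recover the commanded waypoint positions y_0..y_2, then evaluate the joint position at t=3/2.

y_0=2 y_1=-2 y_2=3
S(3/2) = -237/160

y_0 = S_0(0) = a_0 = 2
y_1 = S_1(0) = a_1 = -2
y_2 = S_1(3) = 3
t_q=3/2 is in segment 0 (τ=3/2); S_0(τ)=-237/160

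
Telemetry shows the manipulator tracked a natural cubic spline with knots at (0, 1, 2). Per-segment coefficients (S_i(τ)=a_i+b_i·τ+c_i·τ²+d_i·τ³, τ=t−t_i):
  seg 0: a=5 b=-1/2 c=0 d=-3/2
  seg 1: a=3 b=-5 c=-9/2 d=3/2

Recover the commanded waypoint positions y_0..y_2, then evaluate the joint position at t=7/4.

y_0=5 y_1=3 y_2=-5
S(7/4) = -339/128

y_0 = S_0(0) = a_0 = 5
y_1 = S_1(0) = a_1 = 3
y_2 = S_1(1) = -5
t_q=7/4 is in segment 1 (τ=3/4); S_1(τ)=-339/128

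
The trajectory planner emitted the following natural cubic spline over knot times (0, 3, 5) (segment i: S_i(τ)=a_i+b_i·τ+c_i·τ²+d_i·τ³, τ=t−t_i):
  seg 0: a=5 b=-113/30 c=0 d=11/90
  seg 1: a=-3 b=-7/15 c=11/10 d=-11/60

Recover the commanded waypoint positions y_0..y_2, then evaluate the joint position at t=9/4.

y_0 = S_0(0) = a_0 = 5
y_1 = S_1(0) = a_1 = -3
y_2 = S_1(2) = -1
t_q=9/4 is in segment 0 (τ=9/4); S_0(τ)=-1333/640

y_0=5 y_1=-3 y_2=-1
S(9/4) = -1333/640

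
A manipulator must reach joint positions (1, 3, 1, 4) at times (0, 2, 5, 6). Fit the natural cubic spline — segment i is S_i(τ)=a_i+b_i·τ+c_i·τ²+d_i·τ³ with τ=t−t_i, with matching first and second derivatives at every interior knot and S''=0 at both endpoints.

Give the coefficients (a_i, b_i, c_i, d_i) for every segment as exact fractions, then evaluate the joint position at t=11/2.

Δ: Δ0=1, Δ1=-2/3, Δ2=3
row 1: diag=10, rhs=-10; c'=3/10, d'=-1
row 2: denom=8−3·3/10=71/10; d'=(22−3·-1)/(71/10)=250/71
back: M2=250/71
back: M1=-1−3/10·250/71=-146/71
M: M0=0, M1=-146/71, M2=250/71, M3=0
seg 0: a=1, c=M0/2=0, d=(M1−M0)/(6·2)=-73/426, b=Δ0−h0·(2M0+M1)/6=359/213
seg 1: a=3, c=M1/2=-73/71, d=(M2−M1)/(6·3)=22/71, b=Δ1−h1·(2M1+M2)/6=-79/213
seg 2: a=1, c=M2/2=125/71, d=(M3−M2)/(6·1)=-125/213, b=Δ2−h2·(2M2+M3)/6=389/213
t_q=11/2 → seg 2, τ=1/2; S=1+389/213·τ+125/71·τ²+-125/213·τ³=1295/568

  seg 0: a=1 b=359/213 c=0 d=-73/426
  seg 1: a=3 b=-79/213 c=-73/71 d=22/71
  seg 2: a=1 b=389/213 c=125/71 d=-125/213
S(11/2) = 1295/568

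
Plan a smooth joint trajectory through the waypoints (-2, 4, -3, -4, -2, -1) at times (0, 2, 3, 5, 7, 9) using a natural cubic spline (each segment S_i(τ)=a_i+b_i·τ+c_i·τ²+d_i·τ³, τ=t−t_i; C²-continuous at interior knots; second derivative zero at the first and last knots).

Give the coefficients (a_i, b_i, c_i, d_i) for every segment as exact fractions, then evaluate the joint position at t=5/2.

Δ: Δ0=3, Δ1=-7, Δ2=-1/2, Δ3=1, Δ4=1/2
row 1: diag=6, rhs=-60; c'=1/6, d'=-10
row 2: denom=6−1·1/6=35/6; d'=(39−1·-10)/(35/6)=42/5
row 3: denom=8−2·12/35=256/35; d'=(9−2·42/5)/(256/35)=-273/256
row 4: denom=8−2·35/128=477/64; d'=(-3−2·-273/256)/(477/64)=-37/318
back: M4=-37/318
back: M3=-273/256−35/128·-37/318=-329/318
back: M2=42/5−12/35·-329/318=464/53
back: M1=-10−1/6·464/53=-1822/159
M: M0=0, M1=-1822/159, M2=464/53, M3=-329/318, M4=-37/318, M5=0
seg 0: a=-2, c=M0/2=0, d=(M1−M0)/(6·2)=-911/954, b=Δ0−h0·(2M0+M1)/6=3253/477
seg 1: a=4, c=M1/2=-911/159, d=(M2−M1)/(6·1)=1607/477, b=Δ1−h1·(2M1+M2)/6=-2213/477
seg 2: a=-3, c=M2/2=232/53, d=(M3−M2)/(6·2)=-3113/3816, b=Δ2−h2·(2M2+M3)/6=-2858/477
seg 3: a=-4, c=M3/2=-329/636, d=(M4−M3)/(6·2)=73/954, b=Δ3−h3·(2M3+M4)/6=1649/954
seg 4: a=-2, c=M4/2=-37/636, d=(M5−M4)/(6·2)=37/3816, b=Δ4−h4·(2M4+M5)/6=551/954
t_q=5/2 → seg 1, τ=1/2; S=4+-2213/477·τ+-911/159·τ²+1607/477·τ³=851/1272

  seg 0: a=-2 b=3253/477 c=0 d=-911/954
  seg 1: a=4 b=-2213/477 c=-911/159 d=1607/477
  seg 2: a=-3 b=-2858/477 c=232/53 d=-3113/3816
  seg 3: a=-4 b=1649/954 c=-329/636 d=73/954
  seg 4: a=-2 b=551/954 c=-37/636 d=37/3816
S(5/2) = 851/1272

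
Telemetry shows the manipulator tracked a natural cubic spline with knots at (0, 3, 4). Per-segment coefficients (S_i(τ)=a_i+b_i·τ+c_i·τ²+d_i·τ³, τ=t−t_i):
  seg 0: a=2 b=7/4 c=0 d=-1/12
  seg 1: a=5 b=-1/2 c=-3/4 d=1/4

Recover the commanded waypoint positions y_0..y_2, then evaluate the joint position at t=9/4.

y_0=2 y_1=5 y_2=4
S(9/4) = 1277/256

y_0 = S_0(0) = a_0 = 2
y_1 = S_1(0) = a_1 = 5
y_2 = S_1(1) = 4
t_q=9/4 is in segment 0 (τ=9/4); S_0(τ)=1277/256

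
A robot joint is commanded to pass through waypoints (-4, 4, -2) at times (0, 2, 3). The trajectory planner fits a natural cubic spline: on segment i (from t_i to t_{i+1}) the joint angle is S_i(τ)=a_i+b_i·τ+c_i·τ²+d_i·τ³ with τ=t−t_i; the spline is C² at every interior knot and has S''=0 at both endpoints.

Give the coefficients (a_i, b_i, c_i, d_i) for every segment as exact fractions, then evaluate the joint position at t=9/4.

Δ: Δ0=4, Δ1=-6
row 1: diag=6, rhs=-60; c'=1/6, d'=-10
back: M1=-10
M: M0=0, M1=-10, M2=0
seg 0: a=-4, c=M0/2=0, d=(M1−M0)/(6·2)=-5/6, b=Δ0−h0·(2M0+M1)/6=22/3
seg 1: a=4, c=M1/2=-5, d=(M2−M1)/(6·1)=5/3, b=Δ1−h1·(2M1+M2)/6=-8/3
t_q=9/4 → seg 1, τ=1/4; S=4+-8/3·τ+-5·τ²+5/3·τ³=195/64

  seg 0: a=-4 b=22/3 c=0 d=-5/6
  seg 1: a=4 b=-8/3 c=-5 d=5/3
S(9/4) = 195/64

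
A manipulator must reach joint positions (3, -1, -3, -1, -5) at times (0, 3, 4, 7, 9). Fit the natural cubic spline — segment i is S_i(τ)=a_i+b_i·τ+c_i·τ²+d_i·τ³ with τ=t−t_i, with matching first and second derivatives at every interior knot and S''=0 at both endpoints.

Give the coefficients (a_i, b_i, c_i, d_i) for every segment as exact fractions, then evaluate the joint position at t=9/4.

  seg 0: a=3 b=-83/93 c=0 d=-41/837
  seg 1: a=-1 b=-206/93 c=-41/93 d=61/93
  seg 2: a=-3 b=-35/31 c=142/93 d=-259/837
  seg 3: a=-1 b=-10/31 c=-39/31 d=13/62
S(9/4) = 861/1984

Δ: Δ0=-4/3, Δ1=-2, Δ2=2/3, Δ3=-2
row 1: diag=8, rhs=-4; c'=1/8, d'=-1/2
row 2: denom=8−1·1/8=63/8; d'=(16−1·-1/2)/(63/8)=44/21
row 3: denom=10−3·8/21=62/7; d'=(-16−3·44/21)/(62/7)=-78/31
back: M3=-78/31
back: M2=44/21−8/21·-78/31=284/93
back: M1=-1/2−1/8·284/93=-82/93
M: M0=0, M1=-82/93, M2=284/93, M3=-78/31, M4=0
seg 0: a=3, c=M0/2=0, d=(M1−M0)/(6·3)=-41/837, b=Δ0−h0·(2M0+M1)/6=-83/93
seg 1: a=-1, c=M1/2=-41/93, d=(M2−M1)/(6·1)=61/93, b=Δ1−h1·(2M1+M2)/6=-206/93
seg 2: a=-3, c=M2/2=142/93, d=(M3−M2)/(6·3)=-259/837, b=Δ2−h2·(2M2+M3)/6=-35/31
seg 3: a=-1, c=M3/2=-39/31, d=(M4−M3)/(6·2)=13/62, b=Δ3−h3·(2M3+M4)/6=-10/31
t_q=9/4 → seg 0, τ=9/4; S=3+-83/93·τ+0·τ²+-41/837·τ³=861/1984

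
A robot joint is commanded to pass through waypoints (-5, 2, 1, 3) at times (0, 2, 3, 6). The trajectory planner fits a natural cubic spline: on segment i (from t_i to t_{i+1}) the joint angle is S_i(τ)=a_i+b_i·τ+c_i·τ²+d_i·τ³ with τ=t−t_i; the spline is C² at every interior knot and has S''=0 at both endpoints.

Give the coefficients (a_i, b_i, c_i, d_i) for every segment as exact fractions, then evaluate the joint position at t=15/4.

  seg 0: a=-5 b=1439/282 c=0 d=-113/282
  seg 1: a=2 b=83/282 c=-113/47 d=313/282
  seg 2: a=1 b=-167/141 c=87/94 d=-29/282
S(15/4) = 3543/6016

Δ: Δ0=7/2, Δ1=-1, Δ2=2/3
row 1: diag=6, rhs=-27; c'=1/6, d'=-9/2
row 2: denom=8−1·1/6=47/6; d'=(10−1·-9/2)/(47/6)=87/47
back: M2=87/47
back: M1=-9/2−1/6·87/47=-226/47
M: M0=0, M1=-226/47, M2=87/47, M3=0
seg 0: a=-5, c=M0/2=0, d=(M1−M0)/(6·2)=-113/282, b=Δ0−h0·(2M0+M1)/6=1439/282
seg 1: a=2, c=M1/2=-113/47, d=(M2−M1)/(6·1)=313/282, b=Δ1−h1·(2M1+M2)/6=83/282
seg 2: a=1, c=M2/2=87/94, d=(M3−M2)/(6·3)=-29/282, b=Δ2−h2·(2M2+M3)/6=-167/141
t_q=15/4 → seg 2, τ=3/4; S=1+-167/141·τ+87/94·τ²+-29/282·τ³=3543/6016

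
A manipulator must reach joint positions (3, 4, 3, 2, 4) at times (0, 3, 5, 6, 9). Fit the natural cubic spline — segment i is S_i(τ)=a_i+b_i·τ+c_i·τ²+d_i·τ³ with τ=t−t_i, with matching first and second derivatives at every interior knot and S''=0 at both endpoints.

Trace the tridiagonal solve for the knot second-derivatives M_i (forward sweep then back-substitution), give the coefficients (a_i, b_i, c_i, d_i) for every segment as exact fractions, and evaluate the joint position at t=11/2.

  seg 0: a=3 b=153/292 c=0 d=-167/7884
  seg 1: a=4 b=-7/146 c=-167/876 d=-31/1752
  seg 2: a=3 b=-224/219 c=-65/219 d=70/219
  seg 3: a=2 b=-48/73 c=145/219 d=-145/1971
S(11/2) = 1075/438

Δ: Δ0=1/3, Δ1=-1/2, Δ2=-1, Δ3=2/3
row 1: diag=10, rhs=-5; c'=1/5, d'=-1/2
row 2: denom=6−2·1/5=28/5; d'=(-3−2·-1/2)/(28/5)=-5/14
row 3: denom=8−1·5/28=219/28; d'=(10−1·-5/14)/(219/28)=290/219
back: M3=290/219
back: M2=-5/14−5/28·290/219=-130/219
back: M1=-1/2−1/5·-130/219=-167/438
M: M0=0, M1=-167/438, M2=-130/219, M3=290/219, M4=0
seg 0: a=3, c=M0/2=0, d=(M1−M0)/(6·3)=-167/7884, b=Δ0−h0·(2M0+M1)/6=153/292
seg 1: a=4, c=M1/2=-167/876, d=(M2−M1)/(6·2)=-31/1752, b=Δ1−h1·(2M1+M2)/6=-7/146
seg 2: a=3, c=M2/2=-65/219, d=(M3−M2)/(6·1)=70/219, b=Δ2−h2·(2M2+M3)/6=-224/219
seg 3: a=2, c=M3/2=145/219, d=(M4−M3)/(6·3)=-145/1971, b=Δ3−h3·(2M3+M4)/6=-48/73
t_q=11/2 → seg 2, τ=1/2; S=3+-224/219·τ+-65/219·τ²+70/219·τ³=1075/438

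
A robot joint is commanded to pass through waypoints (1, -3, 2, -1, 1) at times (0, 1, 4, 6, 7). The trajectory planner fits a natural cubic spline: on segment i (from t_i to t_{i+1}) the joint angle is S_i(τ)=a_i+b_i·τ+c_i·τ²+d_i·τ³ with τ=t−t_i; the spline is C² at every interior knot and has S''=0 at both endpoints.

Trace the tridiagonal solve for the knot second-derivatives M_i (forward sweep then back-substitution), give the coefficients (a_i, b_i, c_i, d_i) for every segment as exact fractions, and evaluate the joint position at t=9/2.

  seg 0: a=1 b=-2957/591 c=0 d=593/591
  seg 1: a=-3 b=-1178/591 c=593/197 d=-1058/1773
  seg 2: a=2 b=-26/591 c=-465/197 d=3859/4728
  seg 3: a=-1 b=365/1182 c=1999/788 d=-1999/2364
S(9/2) = 18785/12608

Δ: Δ0=-4, Δ1=5/3, Δ2=-3/2, Δ3=2
row 1: diag=8, rhs=34; c'=3/8, d'=17/4
row 2: denom=10−3·3/8=71/8; d'=(-19−3·17/4)/(71/8)=-254/71
row 3: denom=6−2·16/71=394/71; d'=(21−2·-254/71)/(394/71)=1999/394
back: M3=1999/394
back: M2=-254/71−16/71·1999/394=-930/197
back: M1=17/4−3/8·-930/197=1186/197
M: M0=0, M1=1186/197, M2=-930/197, M3=1999/394, M4=0
seg 0: a=1, c=M0/2=0, d=(M1−M0)/(6·1)=593/591, b=Δ0−h0·(2M0+M1)/6=-2957/591
seg 1: a=-3, c=M1/2=593/197, d=(M2−M1)/(6·3)=-1058/1773, b=Δ1−h1·(2M1+M2)/6=-1178/591
seg 2: a=2, c=M2/2=-465/197, d=(M3−M2)/(6·2)=3859/4728, b=Δ2−h2·(2M2+M3)/6=-26/591
seg 3: a=-1, c=M3/2=1999/788, d=(M4−M3)/(6·1)=-1999/2364, b=Δ3−h3·(2M3+M4)/6=365/1182
t_q=9/2 → seg 2, τ=1/2; S=2+-26/591·τ+-465/197·τ²+3859/4728·τ³=18785/12608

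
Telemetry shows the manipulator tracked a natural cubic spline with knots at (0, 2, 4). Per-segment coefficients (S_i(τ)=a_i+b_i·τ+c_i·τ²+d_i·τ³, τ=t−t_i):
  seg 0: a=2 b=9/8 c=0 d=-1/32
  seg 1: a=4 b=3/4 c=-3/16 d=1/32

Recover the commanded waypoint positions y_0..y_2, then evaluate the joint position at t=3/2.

y_0 = S_0(0) = a_0 = 2
y_1 = S_1(0) = a_1 = 4
y_2 = S_1(2) = 5
t_q=3/2 is in segment 0 (τ=3/2); S_0(τ)=917/256

y_0=2 y_1=4 y_2=5
S(3/2) = 917/256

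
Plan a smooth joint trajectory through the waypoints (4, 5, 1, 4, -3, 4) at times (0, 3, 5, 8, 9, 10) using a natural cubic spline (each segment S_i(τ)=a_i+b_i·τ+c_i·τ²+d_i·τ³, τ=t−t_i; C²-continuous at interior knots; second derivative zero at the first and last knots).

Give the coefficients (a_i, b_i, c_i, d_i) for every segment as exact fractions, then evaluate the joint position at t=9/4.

  seg 0: a=4 b=174/109 c=0 d=-413/2943
  seg 1: a=5 b=-239/109 c=-413/327 d=889/1308
  seg 2: a=1 b=298/327 c=1841/654 d=-5465/5886
  seg 3: a=4 b=-4753/654 c=-604/109 d=3799/654
  seg 4: a=-3 b=-302/327 c=2591/218 d=-2591/654
S(9/4) = 41809/6976

Δ: Δ0=1/3, Δ1=-2, Δ2=1, Δ3=-7, Δ4=7
row 1: diag=10, rhs=-14; c'=1/5, d'=-7/5
row 2: denom=10−2·1/5=48/5; d'=(18−2·-7/5)/(48/5)=13/6
row 3: denom=8−3·5/16=113/16; d'=(-48−3·13/6)/(113/16)=-872/113
row 4: denom=4−1·16/113=436/113; d'=(84−1·-872/113)/(436/113)=2591/109
back: M4=2591/109
back: M3=-872/113−16/113·2591/109=-1208/109
back: M2=13/6−5/16·-1208/109=1841/327
back: M1=-7/5−1/5·1841/327=-826/327
M: M0=0, M1=-826/327, M2=1841/327, M3=-1208/109, M4=2591/109, M5=0
seg 0: a=4, c=M0/2=0, d=(M1−M0)/(6·3)=-413/2943, b=Δ0−h0·(2M0+M1)/6=174/109
seg 1: a=5, c=M1/2=-413/327, d=(M2−M1)/(6·2)=889/1308, b=Δ1−h1·(2M1+M2)/6=-239/109
seg 2: a=1, c=M2/2=1841/654, d=(M3−M2)/(6·3)=-5465/5886, b=Δ2−h2·(2M2+M3)/6=298/327
seg 3: a=4, c=M3/2=-604/109, d=(M4−M3)/(6·1)=3799/654, b=Δ3−h3·(2M3+M4)/6=-4753/654
seg 4: a=-3, c=M4/2=2591/218, d=(M5−M4)/(6·1)=-2591/654, b=Δ4−h4·(2M4+M5)/6=-302/327
t_q=9/4 → seg 0, τ=9/4; S=4+174/109·τ+0·τ²+-413/2943·τ³=41809/6976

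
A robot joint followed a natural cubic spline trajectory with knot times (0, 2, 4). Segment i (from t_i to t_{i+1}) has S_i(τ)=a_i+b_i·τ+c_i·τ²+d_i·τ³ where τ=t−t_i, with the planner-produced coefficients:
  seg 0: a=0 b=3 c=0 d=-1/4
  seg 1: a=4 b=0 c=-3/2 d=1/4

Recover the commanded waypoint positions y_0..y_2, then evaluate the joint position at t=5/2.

y_0 = S_0(0) = a_0 = 0
y_1 = S_1(0) = a_1 = 4
y_2 = S_1(2) = 0
t_q=5/2 is in segment 1 (τ=1/2); S_1(τ)=117/32

y_0=0 y_1=4 y_2=0
S(5/2) = 117/32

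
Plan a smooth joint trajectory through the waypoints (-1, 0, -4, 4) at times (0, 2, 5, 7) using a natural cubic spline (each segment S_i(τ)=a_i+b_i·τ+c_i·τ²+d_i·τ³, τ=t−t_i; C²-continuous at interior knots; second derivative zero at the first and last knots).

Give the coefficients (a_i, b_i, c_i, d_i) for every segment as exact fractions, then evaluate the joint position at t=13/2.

  seg 0: a=-1 b=685/546 c=0 d=-103/546
  seg 1: a=0 b=-551/546 c=-103/91 d=43/126
  seg 2: a=-4 b=386/273 c=353/182 d=-353/1092
S(13/2) = 4059/2912

Δ: Δ0=1/2, Δ1=-4/3, Δ2=4
row 1: diag=10, rhs=-11; c'=3/10, d'=-11/10
row 2: denom=10−3·3/10=91/10; d'=(32−3·-11/10)/(91/10)=353/91
back: M2=353/91
back: M1=-11/10−3/10·353/91=-206/91
M: M0=0, M1=-206/91, M2=353/91, M3=0
seg 0: a=-1, c=M0/2=0, d=(M1−M0)/(6·2)=-103/546, b=Δ0−h0·(2M0+M1)/6=685/546
seg 1: a=0, c=M1/2=-103/91, d=(M2−M1)/(6·3)=43/126, b=Δ1−h1·(2M1+M2)/6=-551/546
seg 2: a=-4, c=M2/2=353/182, d=(M3−M2)/(6·2)=-353/1092, b=Δ2−h2·(2M2+M3)/6=386/273
t_q=13/2 → seg 2, τ=3/2; S=-4+386/273·τ+353/182·τ²+-353/1092·τ³=4059/2912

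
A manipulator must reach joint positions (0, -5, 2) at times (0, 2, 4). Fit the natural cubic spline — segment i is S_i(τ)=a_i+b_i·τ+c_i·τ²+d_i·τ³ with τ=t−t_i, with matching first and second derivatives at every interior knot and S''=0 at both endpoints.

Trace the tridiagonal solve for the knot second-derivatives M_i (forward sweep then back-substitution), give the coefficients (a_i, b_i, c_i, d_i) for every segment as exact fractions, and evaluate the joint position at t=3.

  seg 0: a=0 b=-4 c=0 d=3/8
  seg 1: a=-5 b=1/2 c=9/4 d=-3/8
S(3) = -21/8

Δ: Δ0=-5/2, Δ1=7/2
row 1: diag=8, rhs=36; c'=1/4, d'=9/2
back: M1=9/2
M: M0=0, M1=9/2, M2=0
seg 0: a=0, c=M0/2=0, d=(M1−M0)/(6·2)=3/8, b=Δ0−h0·(2M0+M1)/6=-4
seg 1: a=-5, c=M1/2=9/4, d=(M2−M1)/(6·2)=-3/8, b=Δ1−h1·(2M1+M2)/6=1/2
t_q=3 → seg 1, τ=1; S=-5+1/2·τ+9/4·τ²+-3/8·τ³=-21/8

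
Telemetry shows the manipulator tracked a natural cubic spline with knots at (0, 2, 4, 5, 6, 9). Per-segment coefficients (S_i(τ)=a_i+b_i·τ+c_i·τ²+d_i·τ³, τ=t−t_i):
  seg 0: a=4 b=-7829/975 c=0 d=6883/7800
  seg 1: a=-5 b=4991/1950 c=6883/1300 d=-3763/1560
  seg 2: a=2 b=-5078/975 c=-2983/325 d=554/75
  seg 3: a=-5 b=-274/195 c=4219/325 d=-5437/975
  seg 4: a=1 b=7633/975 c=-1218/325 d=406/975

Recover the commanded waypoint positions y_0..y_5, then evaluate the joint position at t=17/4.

y_0 = S_0(0) = a_0 = 4
y_1 = S_1(0) = a_1 = -5
y_2 = S_2(0) = a_2 = 2
y_3 = S_3(0) = a_3 = -5
y_4 = S_4(0) = a_4 = 1
y_5 = S_4(3) = 2
t_q=17/4 is in segment 2 (τ=1/4); S_2(τ)=2493/10400

y_0=4 y_1=-5 y_2=2 y_3=-5 y_4=1 y_5=2
S(17/4) = 2493/10400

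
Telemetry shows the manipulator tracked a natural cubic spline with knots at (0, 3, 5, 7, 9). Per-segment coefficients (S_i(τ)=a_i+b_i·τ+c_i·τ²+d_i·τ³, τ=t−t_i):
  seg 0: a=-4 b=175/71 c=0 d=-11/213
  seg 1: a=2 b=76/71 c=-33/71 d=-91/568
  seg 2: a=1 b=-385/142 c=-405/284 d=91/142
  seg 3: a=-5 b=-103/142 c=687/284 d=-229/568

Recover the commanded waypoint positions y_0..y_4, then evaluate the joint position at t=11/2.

y_0=-4 y_1=2 y_2=1 y_3=-5 y_4=0
S(11/2) = -359/568

y_0 = S_0(0) = a_0 = -4
y_1 = S_1(0) = a_1 = 2
y_2 = S_2(0) = a_2 = 1
y_3 = S_3(0) = a_3 = -5
y_4 = S_3(2) = 0
t_q=11/2 is in segment 2 (τ=1/2); S_2(τ)=-359/568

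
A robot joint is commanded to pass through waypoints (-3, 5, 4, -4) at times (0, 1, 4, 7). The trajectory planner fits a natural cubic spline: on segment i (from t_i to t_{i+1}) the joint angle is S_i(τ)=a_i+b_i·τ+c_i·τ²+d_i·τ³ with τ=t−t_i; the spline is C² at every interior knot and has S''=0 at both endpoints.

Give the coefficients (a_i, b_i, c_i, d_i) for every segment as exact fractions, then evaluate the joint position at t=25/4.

  seg 0: a=-3 b=263/29 c=0 d=-31/29
  seg 1: a=5 b=170/29 c=-93/29 d=298/783
  seg 2: a=4 b=-90/29 c=19/87 d=-19/783
S(25/4) = -3997/1856

Δ: Δ0=8, Δ1=-1/3, Δ2=-8/3
row 1: diag=8, rhs=-50; c'=3/8, d'=-25/4
row 2: denom=12−3·3/8=87/8; d'=(-14−3·-25/4)/(87/8)=38/87
back: M2=38/87
back: M1=-25/4−3/8·38/87=-186/29
M: M0=0, M1=-186/29, M2=38/87, M3=0
seg 0: a=-3, c=M0/2=0, d=(M1−M0)/(6·1)=-31/29, b=Δ0−h0·(2M0+M1)/6=263/29
seg 1: a=5, c=M1/2=-93/29, d=(M2−M1)/(6·3)=298/783, b=Δ1−h1·(2M1+M2)/6=170/29
seg 2: a=4, c=M2/2=19/87, d=(M3−M2)/(6·3)=-19/783, b=Δ2−h2·(2M2+M3)/6=-90/29
t_q=25/4 → seg 2, τ=9/4; S=4+-90/29·τ+19/87·τ²+-19/783·τ³=-3997/1856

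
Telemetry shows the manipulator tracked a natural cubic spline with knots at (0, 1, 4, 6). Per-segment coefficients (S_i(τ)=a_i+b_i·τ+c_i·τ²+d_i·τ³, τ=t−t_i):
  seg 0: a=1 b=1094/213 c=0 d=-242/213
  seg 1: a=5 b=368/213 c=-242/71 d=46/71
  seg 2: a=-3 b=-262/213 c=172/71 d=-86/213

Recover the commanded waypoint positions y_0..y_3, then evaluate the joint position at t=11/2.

y_0=1 y_1=5 y_2=-3 y_3=1
S(11/2) = -215/284

y_0 = S_0(0) = a_0 = 1
y_1 = S_1(0) = a_1 = 5
y_2 = S_2(0) = a_2 = -3
y_3 = S_2(2) = 1
t_q=11/2 is in segment 2 (τ=3/2); S_2(τ)=-215/284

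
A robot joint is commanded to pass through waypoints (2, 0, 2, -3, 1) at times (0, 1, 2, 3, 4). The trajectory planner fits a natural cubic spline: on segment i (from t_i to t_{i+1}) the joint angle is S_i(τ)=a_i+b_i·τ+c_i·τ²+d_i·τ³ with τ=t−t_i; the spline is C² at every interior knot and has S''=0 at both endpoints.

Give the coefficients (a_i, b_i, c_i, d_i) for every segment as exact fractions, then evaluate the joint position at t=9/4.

  seg 0: a=2 b=-209/56 c=0 d=97/56
  seg 1: a=0 b=41/28 c=291/56 d=-261/56
  seg 2: a=2 b=-17/8 c=-123/14 d=331/56
  seg 3: a=-3 b=-55/28 c=501/56 d=-167/56
S(9/4) = 3627/3584

Δ: Δ0=-2, Δ1=2, Δ2=-5, Δ3=4
row 1: diag=4, rhs=24; c'=1/4, d'=6
row 2: denom=4−1·1/4=15/4; d'=(-42−1·6)/(15/4)=-64/5
row 3: denom=4−1·4/15=56/15; d'=(54−1·-64/5)/(56/15)=501/28
back: M3=501/28
back: M2=-64/5−4/15·501/28=-123/7
back: M1=6−1/4·-123/7=291/28
M: M0=0, M1=291/28, M2=-123/7, M3=501/28, M4=0
seg 0: a=2, c=M0/2=0, d=(M1−M0)/(6·1)=97/56, b=Δ0−h0·(2M0+M1)/6=-209/56
seg 1: a=0, c=M1/2=291/56, d=(M2−M1)/(6·1)=-261/56, b=Δ1−h1·(2M1+M2)/6=41/28
seg 2: a=2, c=M2/2=-123/14, d=(M3−M2)/(6·1)=331/56, b=Δ2−h2·(2M2+M3)/6=-17/8
seg 3: a=-3, c=M3/2=501/56, d=(M4−M3)/(6·1)=-167/56, b=Δ3−h3·(2M3+M4)/6=-55/28
t_q=9/4 → seg 2, τ=1/4; S=2+-17/8·τ+-123/14·τ²+331/56·τ³=3627/3584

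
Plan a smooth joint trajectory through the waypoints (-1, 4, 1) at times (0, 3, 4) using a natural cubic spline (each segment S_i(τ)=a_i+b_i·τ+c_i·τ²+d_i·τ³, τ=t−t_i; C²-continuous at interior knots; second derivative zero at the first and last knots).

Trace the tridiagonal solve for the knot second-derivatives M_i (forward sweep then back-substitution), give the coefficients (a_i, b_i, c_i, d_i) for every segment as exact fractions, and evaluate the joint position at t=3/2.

Δ: Δ0=5/3, Δ1=-3
row 1: diag=8, rhs=-28; c'=1/8, d'=-7/2
back: M1=-7/2
M: M0=0, M1=-7/2, M2=0
seg 0: a=-1, c=M0/2=0, d=(M1−M0)/(6·3)=-7/36, b=Δ0−h0·(2M0+M1)/6=41/12
seg 1: a=4, c=M1/2=-7/4, d=(M2−M1)/(6·1)=7/12, b=Δ1−h1·(2M1+M2)/6=-11/6
t_q=3/2 → seg 0, τ=3/2; S=-1+41/12·τ+0·τ²+-7/36·τ³=111/32

  seg 0: a=-1 b=41/12 c=0 d=-7/36
  seg 1: a=4 b=-11/6 c=-7/4 d=7/12
S(3/2) = 111/32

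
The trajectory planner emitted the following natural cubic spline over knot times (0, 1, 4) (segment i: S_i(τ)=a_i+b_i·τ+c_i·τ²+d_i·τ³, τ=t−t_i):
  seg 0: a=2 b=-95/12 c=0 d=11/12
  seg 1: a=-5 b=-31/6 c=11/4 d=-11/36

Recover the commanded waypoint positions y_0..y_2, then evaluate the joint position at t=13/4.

y_0 = S_0(0) = a_0 = 2
y_1 = S_1(0) = a_1 = -5
y_2 = S_1(3) = -4
t_q=13/4 is in segment 1 (τ=9/4); S_1(τ)=-1583/256

y_0=2 y_1=-5 y_2=-4
S(13/4) = -1583/256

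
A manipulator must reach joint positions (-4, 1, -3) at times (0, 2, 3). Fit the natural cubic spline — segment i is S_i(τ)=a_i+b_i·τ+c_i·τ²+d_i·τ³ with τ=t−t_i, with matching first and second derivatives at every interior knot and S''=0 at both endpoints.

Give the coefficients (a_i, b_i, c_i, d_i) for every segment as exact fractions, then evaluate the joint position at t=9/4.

Δ: Δ0=5/2, Δ1=-4
row 1: diag=6, rhs=-39; c'=1/6, d'=-13/2
back: M1=-13/2
M: M0=0, M1=-13/2, M2=0
seg 0: a=-4, c=M0/2=0, d=(M1−M0)/(6·2)=-13/24, b=Δ0−h0·(2M0+M1)/6=14/3
seg 1: a=1, c=M1/2=-13/4, d=(M2−M1)/(6·1)=13/12, b=Δ1−h1·(2M1+M2)/6=-11/6
t_q=9/4 → seg 1, τ=1/4; S=1+-11/6·τ+-13/4·τ²+13/12·τ³=91/256

  seg 0: a=-4 b=14/3 c=0 d=-13/24
  seg 1: a=1 b=-11/6 c=-13/4 d=13/12
S(9/4) = 91/256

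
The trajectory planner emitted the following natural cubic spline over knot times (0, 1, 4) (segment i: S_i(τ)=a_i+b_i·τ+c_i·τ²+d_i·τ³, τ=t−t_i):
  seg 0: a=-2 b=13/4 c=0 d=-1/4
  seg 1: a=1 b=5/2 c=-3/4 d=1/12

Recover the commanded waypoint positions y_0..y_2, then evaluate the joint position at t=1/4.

y_0=-2 y_1=1 y_2=4
S(1/4) = -305/256

y_0 = S_0(0) = a_0 = -2
y_1 = S_1(0) = a_1 = 1
y_2 = S_1(3) = 4
t_q=1/4 is in segment 0 (τ=1/4); S_0(τ)=-305/256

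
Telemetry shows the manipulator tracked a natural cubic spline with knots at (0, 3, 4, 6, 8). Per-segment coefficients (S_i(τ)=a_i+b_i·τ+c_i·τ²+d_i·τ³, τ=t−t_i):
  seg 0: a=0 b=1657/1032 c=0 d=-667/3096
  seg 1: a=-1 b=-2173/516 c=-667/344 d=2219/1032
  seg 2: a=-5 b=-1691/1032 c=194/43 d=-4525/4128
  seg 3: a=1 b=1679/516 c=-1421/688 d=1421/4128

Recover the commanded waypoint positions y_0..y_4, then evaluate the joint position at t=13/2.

y_0=0 y_1=-1 y_2=-5 y_3=1 y_4=2
S(13/2) = 23707/11008

y_0 = S_0(0) = a_0 = 0
y_1 = S_1(0) = a_1 = -1
y_2 = S_2(0) = a_2 = -5
y_3 = S_3(0) = a_3 = 1
y_4 = S_3(2) = 2
t_q=13/2 is in segment 3 (τ=1/2); S_3(τ)=23707/11008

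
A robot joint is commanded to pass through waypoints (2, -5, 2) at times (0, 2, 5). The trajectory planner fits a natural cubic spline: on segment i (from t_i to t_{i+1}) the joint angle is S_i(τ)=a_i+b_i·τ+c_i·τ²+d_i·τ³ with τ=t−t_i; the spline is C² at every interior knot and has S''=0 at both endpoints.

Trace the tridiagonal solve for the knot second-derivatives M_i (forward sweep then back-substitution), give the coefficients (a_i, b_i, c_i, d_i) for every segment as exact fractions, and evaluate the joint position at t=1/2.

  seg 0: a=2 b=-14/3 c=0 d=7/24
  seg 1: a=-5 b=-7/6 c=7/4 d=-7/36
S(1/2) = -19/64

Δ: Δ0=-7/2, Δ1=7/3
row 1: diag=10, rhs=35; c'=3/10, d'=7/2
back: M1=7/2
M: M0=0, M1=7/2, M2=0
seg 0: a=2, c=M0/2=0, d=(M1−M0)/(6·2)=7/24, b=Δ0−h0·(2M0+M1)/6=-14/3
seg 1: a=-5, c=M1/2=7/4, d=(M2−M1)/(6·3)=-7/36, b=Δ1−h1·(2M1+M2)/6=-7/6
t_q=1/2 → seg 0, τ=1/2; S=2+-14/3·τ+0·τ²+7/24·τ³=-19/64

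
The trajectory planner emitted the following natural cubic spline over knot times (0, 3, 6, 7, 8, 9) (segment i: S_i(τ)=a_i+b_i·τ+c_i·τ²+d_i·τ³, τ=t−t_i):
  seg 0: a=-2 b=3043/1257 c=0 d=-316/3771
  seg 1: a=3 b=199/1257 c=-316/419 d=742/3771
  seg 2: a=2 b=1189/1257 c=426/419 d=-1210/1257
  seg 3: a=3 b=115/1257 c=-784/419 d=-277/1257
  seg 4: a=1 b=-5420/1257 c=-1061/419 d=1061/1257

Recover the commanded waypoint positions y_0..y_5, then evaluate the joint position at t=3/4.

y_0=-2 y_1=3 y_2=2 y_3=3 y_4=1 y_5=-5
S(3/4) = -1473/6704

y_0 = S_0(0) = a_0 = -2
y_1 = S_1(0) = a_1 = 3
y_2 = S_2(0) = a_2 = 2
y_3 = S_3(0) = a_3 = 3
y_4 = S_4(0) = a_4 = 1
y_5 = S_4(1) = -5
t_q=3/4 is in segment 0 (τ=3/4); S_0(τ)=-1473/6704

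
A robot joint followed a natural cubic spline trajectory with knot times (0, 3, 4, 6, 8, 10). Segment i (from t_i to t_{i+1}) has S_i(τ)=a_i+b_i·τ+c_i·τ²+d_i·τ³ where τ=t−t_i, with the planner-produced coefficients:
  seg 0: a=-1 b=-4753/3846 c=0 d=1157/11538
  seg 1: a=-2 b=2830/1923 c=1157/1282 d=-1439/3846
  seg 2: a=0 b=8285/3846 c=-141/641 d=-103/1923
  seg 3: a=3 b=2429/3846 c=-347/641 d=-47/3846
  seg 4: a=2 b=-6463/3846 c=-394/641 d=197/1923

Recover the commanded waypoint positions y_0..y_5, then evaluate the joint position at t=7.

y_0=-1 y_1=-2 y_2=0 y_3=3 y_4=2 y_5=-3
S(7) = 1973/641

y_0 = S_0(0) = a_0 = -1
y_1 = S_1(0) = a_1 = -2
y_2 = S_2(0) = a_2 = 0
y_3 = S_3(0) = a_3 = 3
y_4 = S_4(0) = a_4 = 2
y_5 = S_4(2) = -3
t_q=7 is in segment 3 (τ=1); S_3(τ)=1973/641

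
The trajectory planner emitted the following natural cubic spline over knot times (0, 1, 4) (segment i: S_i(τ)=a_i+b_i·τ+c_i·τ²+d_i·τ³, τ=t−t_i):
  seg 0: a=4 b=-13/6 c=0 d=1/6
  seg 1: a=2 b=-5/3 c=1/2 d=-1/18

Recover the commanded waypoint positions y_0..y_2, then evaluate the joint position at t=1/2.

y_0=4 y_1=2 y_2=0
S(1/2) = 47/16

y_0 = S_0(0) = a_0 = 4
y_1 = S_1(0) = a_1 = 2
y_2 = S_1(3) = 0
t_q=1/2 is in segment 0 (τ=1/2); S_0(τ)=47/16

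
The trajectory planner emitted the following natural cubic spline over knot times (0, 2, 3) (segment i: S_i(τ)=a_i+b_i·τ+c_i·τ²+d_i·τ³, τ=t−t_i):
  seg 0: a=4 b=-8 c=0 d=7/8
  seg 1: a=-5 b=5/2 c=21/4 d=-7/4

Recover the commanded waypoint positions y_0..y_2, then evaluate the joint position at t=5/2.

y_0 = S_0(0) = a_0 = 4
y_1 = S_1(0) = a_1 = -5
y_2 = S_1(1) = 1
t_q=5/2 is in segment 1 (τ=1/2); S_1(τ)=-85/32

y_0=4 y_1=-5 y_2=1
S(5/2) = -85/32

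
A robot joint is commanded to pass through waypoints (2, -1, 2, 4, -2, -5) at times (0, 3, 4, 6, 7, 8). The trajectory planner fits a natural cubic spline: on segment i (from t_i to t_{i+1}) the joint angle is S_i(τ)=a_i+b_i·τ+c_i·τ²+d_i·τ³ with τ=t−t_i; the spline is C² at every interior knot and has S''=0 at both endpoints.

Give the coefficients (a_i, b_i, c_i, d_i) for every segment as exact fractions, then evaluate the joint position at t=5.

  seg 0: a=2 b=-2369/953 c=0 d=472/2859
  seg 1: a=-1 b=1879/953 c=1416/953 d=-436/953
  seg 2: a=2 b=3403/953 c=108/953 d=-1333/1906
  seg 3: a=4 b=-4163/953 c=-3891/953 d=2336/953
  seg 4: a=-2 b=-4937/953 c=3117/953 d=-1039/953
S(5) = 9501/1906

Δ: Δ0=-1, Δ1=3, Δ2=1, Δ3=-6, Δ4=-3
row 1: diag=8, rhs=24; c'=1/8, d'=3
row 2: denom=6−1·1/8=47/8; d'=(-12−1·3)/(47/8)=-120/47
row 3: denom=6−2·16/47=250/47; d'=(-42−2·-120/47)/(250/47)=-867/125
row 4: denom=4−1·47/250=953/250; d'=(18−1·-867/125)/(953/250)=6234/953
back: M4=6234/953
back: M3=-867/125−47/250·6234/953=-7782/953
back: M2=-120/47−16/47·-7782/953=216/953
back: M1=3−1/8·216/953=2832/953
M: M0=0, M1=2832/953, M2=216/953, M3=-7782/953, M4=6234/953, M5=0
seg 0: a=2, c=M0/2=0, d=(M1−M0)/(6·3)=472/2859, b=Δ0−h0·(2M0+M1)/6=-2369/953
seg 1: a=-1, c=M1/2=1416/953, d=(M2−M1)/(6·1)=-436/953, b=Δ1−h1·(2M1+M2)/6=1879/953
seg 2: a=2, c=M2/2=108/953, d=(M3−M2)/(6·2)=-1333/1906, b=Δ2−h2·(2M2+M3)/6=3403/953
seg 3: a=4, c=M3/2=-3891/953, d=(M4−M3)/(6·1)=2336/953, b=Δ3−h3·(2M3+M4)/6=-4163/953
seg 4: a=-2, c=M4/2=3117/953, d=(M5−M4)/(6·1)=-1039/953, b=Δ4−h4·(2M4+M5)/6=-4937/953
t_q=5 → seg 2, τ=1; S=2+3403/953·τ+108/953·τ²+-1333/1906·τ³=9501/1906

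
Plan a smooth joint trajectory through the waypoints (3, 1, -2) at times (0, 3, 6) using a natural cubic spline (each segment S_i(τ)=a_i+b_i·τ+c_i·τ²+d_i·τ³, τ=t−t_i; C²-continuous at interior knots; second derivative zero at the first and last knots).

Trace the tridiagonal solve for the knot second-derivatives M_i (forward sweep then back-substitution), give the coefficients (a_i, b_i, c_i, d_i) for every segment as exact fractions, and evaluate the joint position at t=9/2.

Δ: Δ0=-2/3, Δ1=-1
row 1: diag=12, rhs=-2; c'=1/4, d'=-1/6
back: M1=-1/6
M: M0=0, M1=-1/6, M2=0
seg 0: a=3, c=M0/2=0, d=(M1−M0)/(6·3)=-1/108, b=Δ0−h0·(2M0+M1)/6=-7/12
seg 1: a=1, c=M1/2=-1/12, d=(M2−M1)/(6·3)=1/108, b=Δ1−h1·(2M1+M2)/6=-5/6
t_q=9/2 → seg 1, τ=3/2; S=1+-5/6·τ+-1/12·τ²+1/108·τ³=-13/32

  seg 0: a=3 b=-7/12 c=0 d=-1/108
  seg 1: a=1 b=-5/6 c=-1/12 d=1/108
S(9/2) = -13/32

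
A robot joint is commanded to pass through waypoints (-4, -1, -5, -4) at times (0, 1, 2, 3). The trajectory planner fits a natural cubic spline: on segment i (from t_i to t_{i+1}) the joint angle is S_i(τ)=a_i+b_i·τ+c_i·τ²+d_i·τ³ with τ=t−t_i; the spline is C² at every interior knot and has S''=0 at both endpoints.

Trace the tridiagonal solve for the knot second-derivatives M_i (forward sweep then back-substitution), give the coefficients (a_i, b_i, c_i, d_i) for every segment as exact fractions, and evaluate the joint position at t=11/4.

Δ: Δ0=3, Δ1=-4, Δ2=1
row 1: diag=4, rhs=-42; c'=1/4, d'=-21/2
row 2: denom=4−1·1/4=15/4; d'=(30−1·-21/2)/(15/4)=54/5
back: M2=54/5
back: M1=-21/2−1/4·54/5=-66/5
M: M0=0, M1=-66/5, M2=54/5, M3=0
seg 0: a=-4, c=M0/2=0, d=(M1−M0)/(6·1)=-11/5, b=Δ0−h0·(2M0+M1)/6=26/5
seg 1: a=-1, c=M1/2=-33/5, d=(M2−M1)/(6·1)=4, b=Δ1−h1·(2M1+M2)/6=-7/5
seg 2: a=-5, c=M2/2=27/5, d=(M3−M2)/(6·1)=-9/5, b=Δ2−h2·(2M2+M3)/6=-13/5
t_q=11/4 → seg 2, τ=3/4; S=-5+-13/5·τ+27/5·τ²+-9/5·τ³=-299/64

  seg 0: a=-4 b=26/5 c=0 d=-11/5
  seg 1: a=-1 b=-7/5 c=-33/5 d=4
  seg 2: a=-5 b=-13/5 c=27/5 d=-9/5
S(11/4) = -299/64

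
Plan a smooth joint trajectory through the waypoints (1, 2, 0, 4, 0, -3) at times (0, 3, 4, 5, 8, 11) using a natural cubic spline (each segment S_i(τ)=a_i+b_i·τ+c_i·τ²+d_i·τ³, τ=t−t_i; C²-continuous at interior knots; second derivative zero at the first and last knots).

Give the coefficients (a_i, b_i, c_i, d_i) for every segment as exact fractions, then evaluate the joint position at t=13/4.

  seg 0: a=1 b=1660/867 c=0 d=-457/2601
  seg 1: a=2 b=-2453/867 c=-457/289 d=2090/867
  seg 2: a=0 b=1075/867 c=1633/289 d=-2506/867
  seg 3: a=4 b=3355/867 c=-873/289 d=3346/7803
  seg 4: a=0 b=-2321/867 c=727/867 d=-727/7803
S(13/4) = 11389/9248

Δ: Δ0=1/3, Δ1=-2, Δ2=4, Δ3=-4/3, Δ4=-1
row 1: diag=8, rhs=-14; c'=1/8, d'=-7/4
row 2: denom=4−1·1/8=31/8; d'=(36−1·-7/4)/(31/8)=302/31
row 3: denom=8−1·8/31=240/31; d'=(-32−1·302/31)/(240/31)=-647/120
row 4: denom=12−3·31/80=867/80; d'=(2−3·-647/120)/(867/80)=1454/867
back: M4=1454/867
back: M3=-647/120−31/80·1454/867=-1746/289
back: M2=302/31−8/31·-1746/289=3266/289
back: M1=-7/4−1/8·3266/289=-914/289
M: M0=0, M1=-914/289, M2=3266/289, M3=-1746/289, M4=1454/867, M5=0
seg 0: a=1, c=M0/2=0, d=(M1−M0)/(6·3)=-457/2601, b=Δ0−h0·(2M0+M1)/6=1660/867
seg 1: a=2, c=M1/2=-457/289, d=(M2−M1)/(6·1)=2090/867, b=Δ1−h1·(2M1+M2)/6=-2453/867
seg 2: a=0, c=M2/2=1633/289, d=(M3−M2)/(6·1)=-2506/867, b=Δ2−h2·(2M2+M3)/6=1075/867
seg 3: a=4, c=M3/2=-873/289, d=(M4−M3)/(6·3)=3346/7803, b=Δ3−h3·(2M3+M4)/6=3355/867
seg 4: a=0, c=M4/2=727/867, d=(M5−M4)/(6·3)=-727/7803, b=Δ4−h4·(2M4+M5)/6=-2321/867
t_q=13/4 → seg 1, τ=1/4; S=2+-2453/867·τ+-457/289·τ²+2090/867·τ³=11389/9248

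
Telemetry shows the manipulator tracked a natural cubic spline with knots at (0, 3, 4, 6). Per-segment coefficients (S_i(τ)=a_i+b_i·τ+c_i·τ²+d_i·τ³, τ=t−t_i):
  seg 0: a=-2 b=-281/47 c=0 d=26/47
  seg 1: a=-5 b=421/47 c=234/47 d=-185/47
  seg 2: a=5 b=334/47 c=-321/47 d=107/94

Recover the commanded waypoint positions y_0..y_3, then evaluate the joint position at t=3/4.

y_0=-2 y_1=-5 y_2=5 y_3=1
S(3/4) = -9401/1504

y_0 = S_0(0) = a_0 = -2
y_1 = S_1(0) = a_1 = -5
y_2 = S_2(0) = a_2 = 5
y_3 = S_2(2) = 1
t_q=3/4 is in segment 0 (τ=3/4); S_0(τ)=-9401/1504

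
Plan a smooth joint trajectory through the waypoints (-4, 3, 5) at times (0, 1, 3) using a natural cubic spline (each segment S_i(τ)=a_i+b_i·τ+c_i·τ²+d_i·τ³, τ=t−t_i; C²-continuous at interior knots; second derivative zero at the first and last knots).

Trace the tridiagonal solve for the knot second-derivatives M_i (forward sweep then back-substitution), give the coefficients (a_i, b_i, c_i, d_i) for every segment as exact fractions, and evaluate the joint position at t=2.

Δ: Δ0=7, Δ1=1
row 1: diag=6, rhs=-36; c'=1/3, d'=-6
back: M1=-6
M: M0=0, M1=-6, M2=0
seg 0: a=-4, c=M0/2=0, d=(M1−M0)/(6·1)=-1, b=Δ0−h0·(2M0+M1)/6=8
seg 1: a=3, c=M1/2=-3, d=(M2−M1)/(6·2)=1/2, b=Δ1−h1·(2M1+M2)/6=5
t_q=2 → seg 1, τ=1; S=3+5·τ+-3·τ²+1/2·τ³=11/2

  seg 0: a=-4 b=8 c=0 d=-1
  seg 1: a=3 b=5 c=-3 d=1/2
S(2) = 11/2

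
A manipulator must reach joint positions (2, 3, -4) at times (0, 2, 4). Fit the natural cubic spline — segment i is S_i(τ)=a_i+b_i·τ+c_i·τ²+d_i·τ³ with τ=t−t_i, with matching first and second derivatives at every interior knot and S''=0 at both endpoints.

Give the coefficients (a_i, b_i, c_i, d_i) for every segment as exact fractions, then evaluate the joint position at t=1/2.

  seg 0: a=2 b=3/2 c=0 d=-1/4
  seg 1: a=3 b=-3/2 c=-3/2 d=1/4
S(1/2) = 87/32

Δ: Δ0=1/2, Δ1=-7/2
row 1: diag=8, rhs=-24; c'=1/4, d'=-3
back: M1=-3
M: M0=0, M1=-3, M2=0
seg 0: a=2, c=M0/2=0, d=(M1−M0)/(6·2)=-1/4, b=Δ0−h0·(2M0+M1)/6=3/2
seg 1: a=3, c=M1/2=-3/2, d=(M2−M1)/(6·2)=1/4, b=Δ1−h1·(2M1+M2)/6=-3/2
t_q=1/2 → seg 0, τ=1/2; S=2+3/2·τ+0·τ²+-1/4·τ³=87/32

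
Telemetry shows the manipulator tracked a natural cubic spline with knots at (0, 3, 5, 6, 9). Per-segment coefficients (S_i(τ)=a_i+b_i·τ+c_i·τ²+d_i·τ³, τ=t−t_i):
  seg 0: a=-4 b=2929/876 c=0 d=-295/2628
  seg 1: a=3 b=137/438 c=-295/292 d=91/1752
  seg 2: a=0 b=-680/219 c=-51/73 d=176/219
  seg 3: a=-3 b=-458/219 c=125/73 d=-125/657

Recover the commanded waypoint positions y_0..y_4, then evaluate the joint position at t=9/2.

y_0 = S_0(0) = a_0 = -4
y_1 = S_1(0) = a_1 = 3
y_2 = S_2(0) = a_2 = 0
y_3 = S_3(0) = a_3 = -3
y_4 = S_3(3) = 1
t_q=9/2 is in segment 1 (τ=3/2); S_1(τ)=6407/4672

y_0=-4 y_1=3 y_2=0 y_3=-3 y_4=1
S(9/2) = 6407/4672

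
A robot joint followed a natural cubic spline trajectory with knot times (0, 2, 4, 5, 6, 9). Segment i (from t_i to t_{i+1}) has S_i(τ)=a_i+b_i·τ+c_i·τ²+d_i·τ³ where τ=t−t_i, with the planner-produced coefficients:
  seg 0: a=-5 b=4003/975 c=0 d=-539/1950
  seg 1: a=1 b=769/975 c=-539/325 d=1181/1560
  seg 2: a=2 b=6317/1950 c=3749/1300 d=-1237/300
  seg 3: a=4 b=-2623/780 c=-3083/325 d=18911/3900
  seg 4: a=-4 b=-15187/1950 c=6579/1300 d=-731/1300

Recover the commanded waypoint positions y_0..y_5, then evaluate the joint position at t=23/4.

y_0 = S_0(0) = a_0 = -5
y_1 = S_1(0) = a_1 = 1
y_2 = S_2(0) = a_2 = 2
y_3 = S_3(0) = a_3 = 4
y_4 = S_4(0) = a_4 = -4
y_5 = S_4(3) = 3
t_q=23/4 is in segment 3 (τ=3/4); S_3(τ)=-150793/83200

y_0=-5 y_1=1 y_2=2 y_3=4 y_4=-4 y_5=3
S(23/4) = -150793/83200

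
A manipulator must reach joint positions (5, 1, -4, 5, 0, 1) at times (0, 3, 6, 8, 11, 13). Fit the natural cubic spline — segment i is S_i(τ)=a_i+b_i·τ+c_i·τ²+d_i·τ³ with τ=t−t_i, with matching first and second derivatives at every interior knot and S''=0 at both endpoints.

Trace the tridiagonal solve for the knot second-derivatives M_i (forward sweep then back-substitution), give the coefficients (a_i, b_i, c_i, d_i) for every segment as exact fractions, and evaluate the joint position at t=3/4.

Δ: Δ0=-4/3, Δ1=-5/3, Δ2=9/2, Δ3=-5/3, Δ4=1/2
row 1: diag=12, rhs=-2; c'=1/4, d'=-1/6
row 2: denom=10−3·1/4=37/4; d'=(37−3·-1/6)/(37/4)=150/37
row 3: denom=10−2·8/37=354/37; d'=(-37−2·150/37)/(354/37)=-1669/354
row 4: denom=10−3·37/118=1069/118; d'=(13−3·-1669/354)/(1069/118)=3203/1069
back: M4=3203/1069
back: M3=-1669/354−37/118·3203/1069=-18133/3207
back: M2=150/37−8/37·-18133/3207=16922/3207
back: M1=-1/6−1/4·16922/3207=-4765/3207
M: M0=0, M1=-4765/3207, M2=16922/3207, M3=-18133/3207, M4=3203/1069, M5=0
seg 0: a=5, c=M0/2=0, d=(M1−M0)/(6·3)=-4765/57726, b=Δ0−h0·(2M0+M1)/6=-3787/6414
seg 1: a=1, c=M1/2=-4765/6414, d=(M2−M1)/(6·3)=7229/19242, b=Δ1−h1·(2M1+M2)/6=-9041/3207
seg 2: a=-4, c=M2/2=8461/3207, d=(M3−M2)/(6·2)=-3895/4276, b=Δ2−h2·(2M2+M3)/6=18389/6414
seg 3: a=5, c=M3/2=-18133/6414, d=(M4−M3)/(6·3)=13871/28863, b=Δ3−h3·(2M3+M4)/6=15967/6414
seg 4: a=0, c=M4/2=3203/2138, d=(M5−M4)/(6·2)=-3203/12828, b=Δ4−h4·(2M4+M5)/6=-9605/6414
t_q=3/4 → seg 0, τ=3/4; S=5+-3787/6414·τ+0·τ²+-4765/57726·τ³=618803/136832

  seg 0: a=5 b=-3787/6414 c=0 d=-4765/57726
  seg 1: a=1 b=-9041/3207 c=-4765/6414 d=7229/19242
  seg 2: a=-4 b=18389/6414 c=8461/3207 d=-3895/4276
  seg 3: a=5 b=15967/6414 c=-18133/6414 d=13871/28863
  seg 4: a=0 b=-9605/6414 c=3203/2138 d=-3203/12828
S(3/4) = 618803/136832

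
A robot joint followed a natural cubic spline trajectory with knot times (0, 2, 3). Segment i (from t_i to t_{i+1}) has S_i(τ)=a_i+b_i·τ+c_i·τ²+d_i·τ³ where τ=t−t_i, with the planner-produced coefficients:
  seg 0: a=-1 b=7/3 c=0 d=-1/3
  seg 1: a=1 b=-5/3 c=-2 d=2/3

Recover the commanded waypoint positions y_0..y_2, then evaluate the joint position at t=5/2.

y_0=-1 y_1=1 y_2=-2
S(5/2) = -1/4

y_0 = S_0(0) = a_0 = -1
y_1 = S_1(0) = a_1 = 1
y_2 = S_1(1) = -2
t_q=5/2 is in segment 1 (τ=1/2); S_1(τ)=-1/4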